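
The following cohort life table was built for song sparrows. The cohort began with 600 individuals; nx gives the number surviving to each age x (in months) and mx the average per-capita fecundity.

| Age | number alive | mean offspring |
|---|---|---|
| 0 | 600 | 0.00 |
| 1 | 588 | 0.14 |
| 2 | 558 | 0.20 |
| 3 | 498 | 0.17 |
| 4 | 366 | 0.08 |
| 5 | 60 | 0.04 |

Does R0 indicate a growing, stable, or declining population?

declining

lx = nx/n0 = nx/600: 1, 0.98, 0.93, 0.83, 0.61, 0.1
R0 = Σ lx·mx = 0 + 0.1372 + 0.186 + 0.1411 + 0.0488 + 0.004 = 0.5171
R0 < 1, so the population is declining.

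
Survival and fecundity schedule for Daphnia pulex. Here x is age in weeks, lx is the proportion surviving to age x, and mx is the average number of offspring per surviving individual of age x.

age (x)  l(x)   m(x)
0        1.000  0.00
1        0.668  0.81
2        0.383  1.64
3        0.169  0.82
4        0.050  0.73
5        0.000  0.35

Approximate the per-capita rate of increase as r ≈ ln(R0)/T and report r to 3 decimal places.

R0 = Σ lx·mx = 0 + 0.54108 + 0.62812 + 0.13858 + 0.0365 + 0 = 1.34428
Σ x·lx·mx = 2.35906; T = 2.35906/1.34428 = 1.75489…
r ≈ ln(R0)/T = ln(1.34428)/1.75489… = 0.16859… → 0.169

0.169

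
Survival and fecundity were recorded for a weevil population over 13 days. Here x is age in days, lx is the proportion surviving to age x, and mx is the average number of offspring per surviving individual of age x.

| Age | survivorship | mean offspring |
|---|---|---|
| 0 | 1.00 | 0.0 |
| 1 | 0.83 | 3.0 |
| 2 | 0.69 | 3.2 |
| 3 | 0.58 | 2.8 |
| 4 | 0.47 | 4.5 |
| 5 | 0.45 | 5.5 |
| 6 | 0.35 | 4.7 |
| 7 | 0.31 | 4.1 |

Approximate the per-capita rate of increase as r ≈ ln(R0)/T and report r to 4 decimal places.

0.7069

R0 = Σ lx·mx = 0 + 2.49 + 2.208 + 1.624 + 2.115 + 2.475 + 1.645 + 1.271 = 13.828
Σ x·lx·mx = 51.38; T = 51.38/13.828 = 3.71565…
r ≈ ln(R0)/T = ln(13.828)/3.71565… = 0.706928… → 0.7069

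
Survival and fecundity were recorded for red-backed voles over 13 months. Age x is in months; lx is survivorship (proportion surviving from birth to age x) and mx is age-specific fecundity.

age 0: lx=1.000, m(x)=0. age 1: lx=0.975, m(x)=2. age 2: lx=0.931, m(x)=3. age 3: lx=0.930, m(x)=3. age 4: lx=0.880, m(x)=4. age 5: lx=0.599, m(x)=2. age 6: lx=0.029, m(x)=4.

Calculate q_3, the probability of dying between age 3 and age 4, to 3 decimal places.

0.054

q_3 = (l_3 − l_4) / l_3 = (0.93 − 0.88) / 0.93
     = 0.05 / 0.93 = 0.053763… → 0.054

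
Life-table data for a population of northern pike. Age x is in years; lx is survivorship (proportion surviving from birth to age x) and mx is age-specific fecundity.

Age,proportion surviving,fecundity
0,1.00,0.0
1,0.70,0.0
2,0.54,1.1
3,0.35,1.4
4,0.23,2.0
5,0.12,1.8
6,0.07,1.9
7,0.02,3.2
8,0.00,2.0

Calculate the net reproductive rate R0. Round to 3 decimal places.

lx·mx by age: 0, 0, 0.594, 0.49, 0.46, 0.216, 0.133, 0.064, 0
R0 = Σ lx·mx = 1.957 → 1.957

1.957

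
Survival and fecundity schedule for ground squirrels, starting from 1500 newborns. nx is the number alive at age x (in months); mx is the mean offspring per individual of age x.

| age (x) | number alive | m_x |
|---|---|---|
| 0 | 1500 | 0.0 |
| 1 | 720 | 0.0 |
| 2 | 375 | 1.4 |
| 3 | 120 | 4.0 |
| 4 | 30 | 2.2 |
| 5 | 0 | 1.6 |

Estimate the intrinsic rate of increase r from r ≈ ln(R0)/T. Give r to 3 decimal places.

-0.131

lx = nx/n0 = nx/1500: 1, 0.48, 0.25, 0.08, 0.02, 0
R0 = Σ lx·mx = 0 + 0 + 0.35 + 0.32 + 0.044 + 0 = 0.714
Σ x·lx·mx = 1.836; T = 1.836/0.714 = 2.57143…
r ≈ ln(R0)/T = ln(0.714)/2.57143… = -0.13101… → -0.131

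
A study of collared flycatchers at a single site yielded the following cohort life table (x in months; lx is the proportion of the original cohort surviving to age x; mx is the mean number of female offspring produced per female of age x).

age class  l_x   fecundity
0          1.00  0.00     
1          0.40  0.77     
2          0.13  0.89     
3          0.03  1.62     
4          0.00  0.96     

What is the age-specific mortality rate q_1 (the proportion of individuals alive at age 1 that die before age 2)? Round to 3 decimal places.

0.675

q_1 = (l_1 − l_2) / l_1 = (0.4 − 0.13) / 0.4
     = 0.27 / 0.4 = 0.675 → 0.675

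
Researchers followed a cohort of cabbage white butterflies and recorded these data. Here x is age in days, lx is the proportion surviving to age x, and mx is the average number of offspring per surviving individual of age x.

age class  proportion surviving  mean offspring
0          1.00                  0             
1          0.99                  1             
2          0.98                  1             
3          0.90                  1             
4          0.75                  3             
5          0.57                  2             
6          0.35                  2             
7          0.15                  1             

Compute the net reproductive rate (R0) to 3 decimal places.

lx·mx by age: 0, 0.99, 0.98, 0.9, 2.25, 1.14, 0.7, 0.15
R0 = Σ lx·mx = 7.11 → 7.110

7.110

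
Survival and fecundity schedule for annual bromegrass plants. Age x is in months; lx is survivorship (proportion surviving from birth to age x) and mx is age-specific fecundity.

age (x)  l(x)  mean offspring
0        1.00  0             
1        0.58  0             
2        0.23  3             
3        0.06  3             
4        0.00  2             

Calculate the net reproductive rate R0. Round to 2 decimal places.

lx·mx by age: 0, 0, 0.69, 0.18, 0
R0 = Σ lx·mx = 0.87 → 0.87

0.87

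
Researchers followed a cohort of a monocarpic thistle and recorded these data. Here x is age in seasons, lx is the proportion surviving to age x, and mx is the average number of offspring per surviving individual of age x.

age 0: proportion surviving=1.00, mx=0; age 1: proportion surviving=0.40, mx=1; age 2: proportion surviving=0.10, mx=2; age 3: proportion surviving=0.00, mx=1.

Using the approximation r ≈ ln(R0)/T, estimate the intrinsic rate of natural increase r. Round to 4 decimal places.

-0.3831

R0 = Σ lx·mx = 0 + 0.4 + 0.2 + 0 = 0.6
Σ x·lx·mx = 0.8; T = 0.8/0.6 = 1.33333…
r ≈ ln(R0)/T = ln(0.6)/1.33333… = -0.383119… → -0.3831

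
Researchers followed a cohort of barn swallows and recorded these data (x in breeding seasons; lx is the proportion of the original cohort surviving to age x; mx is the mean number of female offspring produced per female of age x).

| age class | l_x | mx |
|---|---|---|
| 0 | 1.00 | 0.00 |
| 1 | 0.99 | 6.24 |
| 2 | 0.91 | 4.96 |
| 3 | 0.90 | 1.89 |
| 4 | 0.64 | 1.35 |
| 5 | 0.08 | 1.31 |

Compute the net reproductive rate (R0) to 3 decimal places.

lx·mx by age: 0, 6.1776, 4.5136, 1.701, 0.864, 0.1048
R0 = Σ lx·mx = 13.361 → 13.361

13.361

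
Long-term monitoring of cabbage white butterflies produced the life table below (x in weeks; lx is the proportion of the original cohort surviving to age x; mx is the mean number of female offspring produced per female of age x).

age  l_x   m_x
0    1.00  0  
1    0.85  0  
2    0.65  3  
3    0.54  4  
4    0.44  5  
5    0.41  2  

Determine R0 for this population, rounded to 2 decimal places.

lx·mx by age: 0, 0, 1.95, 2.16, 2.2, 0.82
R0 = Σ lx·mx = 7.13 → 7.13

7.13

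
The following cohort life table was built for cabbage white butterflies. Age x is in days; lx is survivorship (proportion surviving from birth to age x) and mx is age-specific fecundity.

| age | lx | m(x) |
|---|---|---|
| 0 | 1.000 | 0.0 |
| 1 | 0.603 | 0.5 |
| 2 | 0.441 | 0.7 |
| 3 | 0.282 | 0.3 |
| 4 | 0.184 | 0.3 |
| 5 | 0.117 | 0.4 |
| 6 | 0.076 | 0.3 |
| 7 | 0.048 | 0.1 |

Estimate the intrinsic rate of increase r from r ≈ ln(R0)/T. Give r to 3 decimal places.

-0.089

R0 = Σ lx·mx = 0 + 0.3015 + 0.3087 + 0.0846 + 0.0552 + 0.0468 + 0.0228 + 0.0048 = 0.8244
Σ x·lx·mx = 1.7979; T = 1.7979/0.8244 = 2.18086…
r ≈ ln(R0)/T = ln(0.8244)/2.18086… = -0.08854… → -0.089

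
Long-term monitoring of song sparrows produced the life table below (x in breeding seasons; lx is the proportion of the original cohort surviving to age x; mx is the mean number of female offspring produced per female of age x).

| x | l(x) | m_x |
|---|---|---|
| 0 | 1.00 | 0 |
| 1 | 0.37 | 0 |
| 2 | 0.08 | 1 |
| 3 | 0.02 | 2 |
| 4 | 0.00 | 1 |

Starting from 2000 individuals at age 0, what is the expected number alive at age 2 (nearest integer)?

Expected survivors = N0 · l_2 = 2000 × 0.08 = 160 → 160

160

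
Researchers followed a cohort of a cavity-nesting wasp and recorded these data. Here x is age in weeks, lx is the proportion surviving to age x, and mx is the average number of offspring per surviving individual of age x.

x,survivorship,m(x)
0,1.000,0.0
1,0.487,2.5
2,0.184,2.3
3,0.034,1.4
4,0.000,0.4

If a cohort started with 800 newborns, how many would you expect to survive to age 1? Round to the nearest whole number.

390

Expected survivors = N0 · l_1 = 800 × 0.487 = 389.6 → 390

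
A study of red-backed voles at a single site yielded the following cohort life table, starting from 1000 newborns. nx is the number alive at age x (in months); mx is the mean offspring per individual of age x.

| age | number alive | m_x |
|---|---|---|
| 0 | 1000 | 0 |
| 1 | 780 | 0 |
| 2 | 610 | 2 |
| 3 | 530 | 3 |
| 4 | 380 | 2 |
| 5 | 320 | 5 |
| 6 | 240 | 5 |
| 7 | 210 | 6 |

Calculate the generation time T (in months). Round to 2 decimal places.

lx = nx/n0 = nx/1000: 1, 0.78, 0.61, 0.53, 0.38, 0.32, 0.24, 0.21
lx·mx: 0, 0, 1.22, 1.59, 0.76, 1.6, 1.2, 1.26 → R0 = 7.63
x·lx·mx: 0, 0, 2.44, 4.77, 3.04, 8, 7.2, 8.82 → Σ = 34.27
T = 34.27 / 7.63 = 4.491481… → 4.49

4.49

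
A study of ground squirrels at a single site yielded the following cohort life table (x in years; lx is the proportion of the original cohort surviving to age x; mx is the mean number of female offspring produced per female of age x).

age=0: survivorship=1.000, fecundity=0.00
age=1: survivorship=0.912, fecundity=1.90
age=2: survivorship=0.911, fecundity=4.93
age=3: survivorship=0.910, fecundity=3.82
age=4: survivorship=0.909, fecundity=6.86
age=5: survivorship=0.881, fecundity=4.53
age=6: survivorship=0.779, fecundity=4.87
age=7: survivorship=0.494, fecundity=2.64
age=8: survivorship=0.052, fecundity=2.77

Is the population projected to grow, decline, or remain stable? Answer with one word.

growing

R0 = Σ lx·mx = 0 + 1.7328 + 4.49123 + 3.4762 + 6.23574 + 3.99093 + 3.79373 + 1.30416 + 0.14404 = 25.16883
R0 > 1, so the population is growing.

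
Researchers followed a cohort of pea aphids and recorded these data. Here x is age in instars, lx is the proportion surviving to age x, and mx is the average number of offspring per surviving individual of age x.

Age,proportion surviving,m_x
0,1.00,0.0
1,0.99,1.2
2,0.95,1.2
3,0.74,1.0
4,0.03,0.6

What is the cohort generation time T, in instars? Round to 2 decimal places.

1.87

lx·mx: 0, 1.188, 1.14, 0.74, 0.018 → R0 = 3.086
x·lx·mx: 0, 1.188, 2.28, 2.22, 0.072 → Σ = 5.76
T = 5.76 / 3.086 = 1.866494… → 1.87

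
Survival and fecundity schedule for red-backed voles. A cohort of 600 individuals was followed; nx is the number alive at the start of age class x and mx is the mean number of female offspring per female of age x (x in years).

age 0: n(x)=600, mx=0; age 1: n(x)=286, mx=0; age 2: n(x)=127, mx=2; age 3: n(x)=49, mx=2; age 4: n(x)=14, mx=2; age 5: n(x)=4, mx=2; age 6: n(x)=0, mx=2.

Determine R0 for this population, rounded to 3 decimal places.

0.647

lx = nx/n0 = nx/600: 1, 0.47667…, 0.21167…, 0.08167…, 0.02333…, 0.00667…, 0
lx·mx by age: 0, 0, 0.423333…, 0.163333…, 0.046667…, 0.013333…, 0
R0 = Σ lx·mx = 0.646667… → 0.647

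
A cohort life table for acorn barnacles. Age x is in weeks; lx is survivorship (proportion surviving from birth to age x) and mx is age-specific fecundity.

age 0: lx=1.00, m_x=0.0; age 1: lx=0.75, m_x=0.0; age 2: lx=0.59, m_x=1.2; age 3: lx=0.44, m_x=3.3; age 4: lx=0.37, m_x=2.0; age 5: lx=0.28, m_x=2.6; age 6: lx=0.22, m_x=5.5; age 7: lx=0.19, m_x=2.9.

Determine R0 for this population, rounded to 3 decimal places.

lx·mx by age: 0, 0, 0.708, 1.452, 0.74, 0.728, 1.21, 0.551
R0 = Σ lx·mx = 5.389 → 5.389

5.389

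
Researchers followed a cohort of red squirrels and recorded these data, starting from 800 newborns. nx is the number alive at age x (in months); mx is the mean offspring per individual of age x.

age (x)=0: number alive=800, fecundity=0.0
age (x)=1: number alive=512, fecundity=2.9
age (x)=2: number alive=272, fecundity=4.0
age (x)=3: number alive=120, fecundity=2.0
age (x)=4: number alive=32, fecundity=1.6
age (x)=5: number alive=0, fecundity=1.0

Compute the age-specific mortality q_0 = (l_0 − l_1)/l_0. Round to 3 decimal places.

lx = nx/n0 = nx/800: 1, 0.64, 0.34, 0.15, 0.04, 0
q_0 = (l_0 − l_1) / l_0 = (1 − 0.64) / 1
     = 0.36 / 1 = 0.36 → 0.360

0.360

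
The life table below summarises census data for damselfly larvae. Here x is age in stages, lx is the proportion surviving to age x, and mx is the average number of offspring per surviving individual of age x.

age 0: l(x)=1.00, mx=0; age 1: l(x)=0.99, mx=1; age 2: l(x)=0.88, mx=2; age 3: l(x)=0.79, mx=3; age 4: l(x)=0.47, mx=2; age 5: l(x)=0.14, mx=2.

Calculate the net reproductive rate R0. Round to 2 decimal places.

6.34

lx·mx by age: 0, 0.99, 1.76, 2.37, 0.94, 0.28
R0 = Σ lx·mx = 6.34 → 6.34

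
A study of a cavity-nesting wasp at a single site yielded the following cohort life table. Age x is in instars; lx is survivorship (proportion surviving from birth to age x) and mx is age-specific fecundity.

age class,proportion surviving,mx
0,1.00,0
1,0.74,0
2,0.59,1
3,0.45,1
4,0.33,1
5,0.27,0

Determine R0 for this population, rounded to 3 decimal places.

1.370

lx·mx by age: 0, 0, 0.59, 0.45, 0.33, 0
R0 = Σ lx·mx = 1.37 → 1.370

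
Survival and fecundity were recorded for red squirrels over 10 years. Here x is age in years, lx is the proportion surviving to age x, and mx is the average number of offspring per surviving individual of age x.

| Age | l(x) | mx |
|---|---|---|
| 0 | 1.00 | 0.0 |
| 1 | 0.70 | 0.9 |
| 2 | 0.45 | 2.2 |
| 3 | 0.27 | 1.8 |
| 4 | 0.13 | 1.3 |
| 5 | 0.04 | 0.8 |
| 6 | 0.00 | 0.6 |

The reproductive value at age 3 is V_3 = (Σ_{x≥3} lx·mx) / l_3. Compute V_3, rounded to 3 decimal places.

2.544

lx·mx for x ≥ 3: 0.486, 0.169, 0.032, 0 → sum = 0.687
V_3 = 0.687 / l_3 = 0.687 / 0.27 = 2.544444… → 2.544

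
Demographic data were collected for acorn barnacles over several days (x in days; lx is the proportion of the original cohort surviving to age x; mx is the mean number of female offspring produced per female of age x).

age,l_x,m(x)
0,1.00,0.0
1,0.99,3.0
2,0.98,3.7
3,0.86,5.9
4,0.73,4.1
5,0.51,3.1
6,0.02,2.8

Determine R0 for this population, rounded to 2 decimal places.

lx·mx by age: 0, 2.97, 3.626, 5.074, 2.993, 1.581, 0.056
R0 = Σ lx·mx = 16.3 → 16.30

16.30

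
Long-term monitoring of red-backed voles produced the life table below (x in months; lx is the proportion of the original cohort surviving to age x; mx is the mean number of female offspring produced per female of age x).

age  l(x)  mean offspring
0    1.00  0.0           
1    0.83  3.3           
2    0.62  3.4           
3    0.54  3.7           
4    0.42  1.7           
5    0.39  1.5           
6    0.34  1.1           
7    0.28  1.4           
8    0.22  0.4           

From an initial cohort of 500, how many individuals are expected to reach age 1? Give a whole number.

Expected survivors = N0 · l_1 = 500 × 0.83 = 415 → 415

415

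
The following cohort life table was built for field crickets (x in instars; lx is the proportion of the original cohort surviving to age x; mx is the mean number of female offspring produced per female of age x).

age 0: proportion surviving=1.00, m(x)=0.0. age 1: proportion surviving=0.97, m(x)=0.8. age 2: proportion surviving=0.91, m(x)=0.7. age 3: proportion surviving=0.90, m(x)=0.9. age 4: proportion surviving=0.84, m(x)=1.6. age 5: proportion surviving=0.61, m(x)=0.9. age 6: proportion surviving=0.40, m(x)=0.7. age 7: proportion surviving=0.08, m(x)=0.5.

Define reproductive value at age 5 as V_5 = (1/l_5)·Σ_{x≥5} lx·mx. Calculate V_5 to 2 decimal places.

1.42

lx·mx for x ≥ 5: 0.549, 0.28, 0.04 → sum = 0.869
V_5 = 0.869 / l_5 = 0.869 / 0.61 = 1.42459… → 1.42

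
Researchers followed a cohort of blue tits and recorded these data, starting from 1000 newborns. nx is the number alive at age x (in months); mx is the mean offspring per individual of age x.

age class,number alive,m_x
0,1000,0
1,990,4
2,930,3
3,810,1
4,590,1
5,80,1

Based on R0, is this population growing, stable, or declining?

lx = nx/n0 = nx/1000: 1, 0.99, 0.93, 0.81, 0.59, 0.08
R0 = Σ lx·mx = 0 + 3.96 + 2.79 + 0.81 + 0.59 + 0.08 = 8.23
R0 > 1, so the population is growing.

growing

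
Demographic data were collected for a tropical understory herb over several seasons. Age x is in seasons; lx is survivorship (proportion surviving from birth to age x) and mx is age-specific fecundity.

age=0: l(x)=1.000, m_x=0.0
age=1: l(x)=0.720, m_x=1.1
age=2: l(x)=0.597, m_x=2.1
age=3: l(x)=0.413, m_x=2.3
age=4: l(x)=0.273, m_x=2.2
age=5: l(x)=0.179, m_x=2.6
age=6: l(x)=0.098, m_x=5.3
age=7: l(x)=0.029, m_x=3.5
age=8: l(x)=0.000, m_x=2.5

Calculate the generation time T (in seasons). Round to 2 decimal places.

lx·mx: 0, 0.792, 1.2537, 0.9499, 0.6006, 0.4654, 0.5194, 0.1015, 0 → R0 = 4.6825
x·lx·mx: 0, 0.792, 2.5074, 2.8497, 2.4024, 2.327, 3.1164, 0.7105, 0 → Σ = 14.7054
T = 14.7054 / 4.6825 = 3.140502… → 3.14

3.14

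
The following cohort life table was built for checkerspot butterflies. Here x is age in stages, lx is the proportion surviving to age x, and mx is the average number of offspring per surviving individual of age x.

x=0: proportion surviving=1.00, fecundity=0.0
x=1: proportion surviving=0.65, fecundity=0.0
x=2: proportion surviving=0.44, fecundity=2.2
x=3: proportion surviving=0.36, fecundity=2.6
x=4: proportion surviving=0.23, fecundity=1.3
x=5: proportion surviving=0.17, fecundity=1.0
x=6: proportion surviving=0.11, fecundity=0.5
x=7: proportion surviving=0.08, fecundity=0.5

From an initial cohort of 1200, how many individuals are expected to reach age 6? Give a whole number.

132

Expected survivors = N0 · l_6 = 1200 × 0.11 = 132 → 132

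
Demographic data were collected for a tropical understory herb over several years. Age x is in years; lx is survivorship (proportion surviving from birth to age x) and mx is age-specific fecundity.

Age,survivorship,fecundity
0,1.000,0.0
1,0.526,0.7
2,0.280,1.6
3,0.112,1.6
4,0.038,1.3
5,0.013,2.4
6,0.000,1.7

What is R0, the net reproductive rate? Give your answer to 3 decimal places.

lx·mx by age: 0, 0.3682, 0.448, 0.1792, 0.0494, 0.0312, 0
R0 = Σ lx·mx = 1.076 → 1.076

1.076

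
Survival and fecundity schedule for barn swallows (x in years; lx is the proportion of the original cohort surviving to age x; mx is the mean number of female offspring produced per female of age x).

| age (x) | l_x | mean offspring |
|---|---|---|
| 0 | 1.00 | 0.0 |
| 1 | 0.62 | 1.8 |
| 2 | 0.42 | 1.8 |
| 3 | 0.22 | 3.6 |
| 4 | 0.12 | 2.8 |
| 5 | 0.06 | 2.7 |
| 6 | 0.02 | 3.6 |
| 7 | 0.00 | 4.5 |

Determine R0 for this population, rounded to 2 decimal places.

3.23

lx·mx by age: 0, 1.116, 0.756, 0.792, 0.336, 0.162, 0.072, 0
R0 = Σ lx·mx = 3.234 → 3.23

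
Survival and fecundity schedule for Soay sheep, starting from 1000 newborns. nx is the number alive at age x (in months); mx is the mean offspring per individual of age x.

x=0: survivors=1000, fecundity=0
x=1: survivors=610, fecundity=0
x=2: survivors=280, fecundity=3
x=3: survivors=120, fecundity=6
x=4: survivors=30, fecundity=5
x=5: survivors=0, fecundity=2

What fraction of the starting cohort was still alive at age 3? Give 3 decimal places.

0.120

l_3 = n_3/n_0 = 120/1000 = 0.12 → 0.120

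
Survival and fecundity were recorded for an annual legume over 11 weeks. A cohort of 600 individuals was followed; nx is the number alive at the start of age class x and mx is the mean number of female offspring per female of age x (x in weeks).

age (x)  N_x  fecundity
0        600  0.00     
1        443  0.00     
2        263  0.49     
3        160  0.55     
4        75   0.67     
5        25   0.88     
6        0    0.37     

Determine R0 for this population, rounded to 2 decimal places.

lx = nx/n0 = nx/600: 1, 0.73833…, 0.43833…, 0.26667…, 0.125, 0.04167…, 0
lx·mx by age: 0, 0, 0.214783…, 0.146667…, 0.08375, 0.036667…, 0
R0 = Σ lx·mx = 0.481867… → 0.48

0.48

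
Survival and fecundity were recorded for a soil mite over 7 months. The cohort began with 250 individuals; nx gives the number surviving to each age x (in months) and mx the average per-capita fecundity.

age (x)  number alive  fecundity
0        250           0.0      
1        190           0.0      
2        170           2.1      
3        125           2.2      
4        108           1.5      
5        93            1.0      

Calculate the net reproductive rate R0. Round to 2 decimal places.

3.55

lx = nx/n0 = nx/250: 1, 0.76, 0.68, 0.5, 0.432, 0.372
lx·mx by age: 0, 0, 1.428, 1.1, 0.648, 0.372
R0 = Σ lx·mx = 3.548 → 3.55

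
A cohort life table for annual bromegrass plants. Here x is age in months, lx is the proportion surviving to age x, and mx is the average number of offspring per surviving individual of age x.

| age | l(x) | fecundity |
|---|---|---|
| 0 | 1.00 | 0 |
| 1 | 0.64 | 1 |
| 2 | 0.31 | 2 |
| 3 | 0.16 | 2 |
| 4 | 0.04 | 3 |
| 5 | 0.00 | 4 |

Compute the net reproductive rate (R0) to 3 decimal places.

lx·mx by age: 0, 0.64, 0.62, 0.32, 0.12, 0
R0 = Σ lx·mx = 1.7 → 1.700

1.700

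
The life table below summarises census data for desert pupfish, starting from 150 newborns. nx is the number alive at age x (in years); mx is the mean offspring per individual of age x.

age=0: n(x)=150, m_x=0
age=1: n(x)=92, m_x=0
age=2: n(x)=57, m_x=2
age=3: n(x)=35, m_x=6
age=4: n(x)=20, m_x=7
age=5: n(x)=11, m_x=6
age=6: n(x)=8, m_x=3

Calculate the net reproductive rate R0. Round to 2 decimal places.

3.69

lx = nx/n0 = nx/150: 1, 0.61333…, 0.38, 0.23333…, 0.13333…, 0.07333…, 0.05333…
lx·mx by age: 0, 0, 0.76, 1.4…, 0.933333…, 0.44…, 0.16…
R0 = Σ lx·mx = 3.693333… → 3.69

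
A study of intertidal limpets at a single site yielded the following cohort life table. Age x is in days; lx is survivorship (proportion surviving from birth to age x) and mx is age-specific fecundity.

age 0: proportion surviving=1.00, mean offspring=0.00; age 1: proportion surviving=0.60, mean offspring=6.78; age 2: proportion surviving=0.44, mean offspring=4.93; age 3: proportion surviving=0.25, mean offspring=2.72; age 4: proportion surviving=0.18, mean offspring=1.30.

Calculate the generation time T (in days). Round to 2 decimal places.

lx·mx: 0, 4.068, 2.1692, 0.68, 0.234 → R0 = 7.1512
x·lx·mx: 0, 4.068, 4.3384, 2.04, 0.936 → Σ = 11.3824
T = 11.3824 / 7.1512 = 1.591677… → 1.59

1.59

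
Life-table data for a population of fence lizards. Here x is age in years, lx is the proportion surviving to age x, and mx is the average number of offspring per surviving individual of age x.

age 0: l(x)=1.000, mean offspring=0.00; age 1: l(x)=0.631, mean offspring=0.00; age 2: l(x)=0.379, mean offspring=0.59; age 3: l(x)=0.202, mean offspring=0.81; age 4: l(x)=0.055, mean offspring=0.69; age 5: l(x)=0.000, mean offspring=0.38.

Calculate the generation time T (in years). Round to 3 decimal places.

2.563

lx·mx: 0, 0, 0.22361, 0.16362, 0.03795, 0 → R0 = 0.42518
x·lx·mx: 0, 0, 0.44722, 0.49086, 0.1518, 0 → Σ = 1.08988
T = 1.08988 / 0.42518 = 2.563338… → 2.563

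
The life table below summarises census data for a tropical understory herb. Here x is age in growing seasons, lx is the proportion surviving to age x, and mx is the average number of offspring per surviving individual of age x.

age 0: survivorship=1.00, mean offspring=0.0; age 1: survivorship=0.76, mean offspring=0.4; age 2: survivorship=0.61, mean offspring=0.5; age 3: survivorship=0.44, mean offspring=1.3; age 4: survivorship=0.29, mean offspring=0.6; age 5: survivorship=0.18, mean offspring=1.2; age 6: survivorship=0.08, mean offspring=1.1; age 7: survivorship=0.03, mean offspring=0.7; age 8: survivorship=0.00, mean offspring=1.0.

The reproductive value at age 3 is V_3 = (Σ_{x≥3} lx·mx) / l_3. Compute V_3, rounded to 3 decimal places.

lx·mx for x ≥ 3: 0.572, 0.174, 0.216, 0.088, 0.021, 0 → sum = 1.071
V_3 = 1.071 / l_3 = 1.071 / 0.44 = 2.434091… → 2.434

2.434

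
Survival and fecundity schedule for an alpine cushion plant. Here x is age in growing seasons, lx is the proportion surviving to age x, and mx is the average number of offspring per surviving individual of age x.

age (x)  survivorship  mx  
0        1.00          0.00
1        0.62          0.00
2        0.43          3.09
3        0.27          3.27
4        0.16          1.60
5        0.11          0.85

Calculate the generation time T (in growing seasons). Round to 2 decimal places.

2.65

lx·mx: 0, 0, 1.3287, 0.8829, 0.256, 0.0935 → R0 = 2.5611
x·lx·mx: 0, 0, 2.6574, 2.6487, 1.024, 0.4675 → Σ = 6.7976
T = 6.7976 / 2.5611 = 2.654172… → 2.65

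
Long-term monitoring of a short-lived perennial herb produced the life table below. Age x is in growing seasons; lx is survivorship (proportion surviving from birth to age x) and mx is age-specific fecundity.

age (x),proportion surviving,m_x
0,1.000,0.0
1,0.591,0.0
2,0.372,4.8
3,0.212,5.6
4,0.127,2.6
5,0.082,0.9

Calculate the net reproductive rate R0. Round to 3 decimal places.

lx·mx by age: 0, 0, 1.7856, 1.1872, 0.3302, 0.0738
R0 = Σ lx·mx = 3.3768 → 3.377

3.377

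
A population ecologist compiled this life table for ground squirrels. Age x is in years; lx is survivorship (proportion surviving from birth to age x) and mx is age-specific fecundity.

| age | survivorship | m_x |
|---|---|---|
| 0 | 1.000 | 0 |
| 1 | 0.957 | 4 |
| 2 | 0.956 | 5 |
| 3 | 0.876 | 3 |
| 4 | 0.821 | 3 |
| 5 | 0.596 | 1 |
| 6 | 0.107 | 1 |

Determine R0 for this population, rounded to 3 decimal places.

lx·mx by age: 0, 3.828, 4.78, 2.628, 2.463, 0.596, 0.107
R0 = Σ lx·mx = 14.402 → 14.402

14.402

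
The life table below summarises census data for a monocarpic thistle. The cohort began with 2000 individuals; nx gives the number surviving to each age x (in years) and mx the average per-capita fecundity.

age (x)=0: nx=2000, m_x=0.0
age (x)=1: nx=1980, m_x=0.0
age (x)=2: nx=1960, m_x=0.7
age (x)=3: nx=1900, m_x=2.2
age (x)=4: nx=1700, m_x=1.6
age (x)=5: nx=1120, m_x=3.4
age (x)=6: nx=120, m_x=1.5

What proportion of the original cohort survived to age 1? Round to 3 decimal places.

l_1 = n_1/n_0 = 1980/2000 = 0.99 → 0.990

0.990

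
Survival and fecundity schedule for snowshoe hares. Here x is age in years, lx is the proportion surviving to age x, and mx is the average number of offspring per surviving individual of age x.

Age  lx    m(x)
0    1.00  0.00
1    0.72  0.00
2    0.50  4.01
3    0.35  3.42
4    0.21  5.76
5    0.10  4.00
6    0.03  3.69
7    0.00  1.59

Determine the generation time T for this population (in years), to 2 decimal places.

lx·mx: 0, 0, 2.005, 1.197, 1.2096, 0.4, 0.1107, 0 → R0 = 4.9223
x·lx·mx: 0, 0, 4.01, 3.591, 4.8384, 2, 0.6642, 0 → Σ = 15.1036
T = 15.1036 / 4.9223 = 3.068403… → 3.07

3.07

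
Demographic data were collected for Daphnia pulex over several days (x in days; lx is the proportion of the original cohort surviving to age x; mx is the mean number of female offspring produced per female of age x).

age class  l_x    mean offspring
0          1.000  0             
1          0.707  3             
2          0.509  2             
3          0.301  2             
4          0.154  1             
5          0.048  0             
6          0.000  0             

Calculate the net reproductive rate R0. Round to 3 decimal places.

lx·mx by age: 0, 2.121, 1.018, 0.602, 0.154, 0, 0
R0 = Σ lx·mx = 3.895 → 3.895

3.895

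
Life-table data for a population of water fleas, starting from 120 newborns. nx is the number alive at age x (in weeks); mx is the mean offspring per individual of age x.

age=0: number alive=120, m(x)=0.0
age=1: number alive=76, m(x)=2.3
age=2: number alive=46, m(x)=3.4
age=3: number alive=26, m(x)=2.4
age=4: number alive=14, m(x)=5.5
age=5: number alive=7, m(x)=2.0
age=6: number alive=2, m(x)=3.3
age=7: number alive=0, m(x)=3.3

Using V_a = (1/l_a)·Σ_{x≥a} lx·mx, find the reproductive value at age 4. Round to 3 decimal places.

6.971

lx = nx/n0 = nx/120: 1, 0.63333…, 0.38333…, 0.21667…, 0.11667…, 0.05833…, 0.01667…, 0
lx·mx for x ≥ 4: 0.641667…, 0.116667…, 0.055…, 0 → sum = 0.813333…
V_4 = 0.813333… / l_4 = 0.813333… / 0.116667… = 6.971429… → 6.971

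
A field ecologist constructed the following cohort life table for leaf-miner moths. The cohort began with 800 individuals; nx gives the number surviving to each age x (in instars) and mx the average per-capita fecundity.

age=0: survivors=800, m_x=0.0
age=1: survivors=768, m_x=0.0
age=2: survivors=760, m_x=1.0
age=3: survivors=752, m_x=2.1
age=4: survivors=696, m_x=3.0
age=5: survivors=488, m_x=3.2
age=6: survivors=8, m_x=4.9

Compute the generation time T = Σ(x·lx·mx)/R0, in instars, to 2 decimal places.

lx = nx/n0 = nx/800: 1, 0.96, 0.95, 0.94, 0.87, 0.61, 0.01
lx·mx: 0, 0, 0.95, 1.974, 2.61, 1.952, 0.049 → R0 = 7.535
x·lx·mx: 0, 0, 1.9, 5.922, 10.44, 9.76, 0.294 → Σ = 28.316
T = 28.316 / 7.535 = 3.75793… → 3.76

3.76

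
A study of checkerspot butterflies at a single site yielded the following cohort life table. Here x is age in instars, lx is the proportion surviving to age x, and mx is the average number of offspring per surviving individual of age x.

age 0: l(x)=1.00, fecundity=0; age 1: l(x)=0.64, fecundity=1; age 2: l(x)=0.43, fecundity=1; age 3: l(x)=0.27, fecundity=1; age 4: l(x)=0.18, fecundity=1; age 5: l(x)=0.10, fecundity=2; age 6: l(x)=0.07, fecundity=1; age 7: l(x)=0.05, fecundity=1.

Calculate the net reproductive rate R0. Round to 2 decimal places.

1.84

lx·mx by age: 0, 0.64, 0.43, 0.27, 0.18, 0.2, 0.07, 0.05
R0 = Σ lx·mx = 1.84 → 1.84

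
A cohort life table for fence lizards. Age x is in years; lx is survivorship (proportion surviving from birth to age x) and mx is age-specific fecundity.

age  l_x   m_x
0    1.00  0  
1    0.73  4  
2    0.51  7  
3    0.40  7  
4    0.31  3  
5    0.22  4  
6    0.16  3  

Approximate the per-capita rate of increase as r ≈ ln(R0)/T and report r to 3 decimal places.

R0 = Σ lx·mx = 0 + 2.92 + 3.57 + 2.8 + 0.93 + 0.88 + 0.48 = 11.58
Σ x·lx·mx = 29.46; T = 29.46/11.58 = 2.54404…
r ≈ ln(R0)/T = ln(11.58)/2.54404… = 0.96275… → 0.963

0.963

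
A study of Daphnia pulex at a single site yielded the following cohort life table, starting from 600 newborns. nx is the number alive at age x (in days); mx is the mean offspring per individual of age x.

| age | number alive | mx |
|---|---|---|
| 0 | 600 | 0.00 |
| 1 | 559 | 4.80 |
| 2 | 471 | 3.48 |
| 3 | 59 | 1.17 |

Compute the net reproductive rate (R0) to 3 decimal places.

7.319

lx = nx/n0 = nx/600: 1, 0.93167…, 0.785, 0.09833…
lx·mx by age: 0, 4.472…, 2.7318, 0.11505…
R0 = Σ lx·mx = 7.31885… → 7.319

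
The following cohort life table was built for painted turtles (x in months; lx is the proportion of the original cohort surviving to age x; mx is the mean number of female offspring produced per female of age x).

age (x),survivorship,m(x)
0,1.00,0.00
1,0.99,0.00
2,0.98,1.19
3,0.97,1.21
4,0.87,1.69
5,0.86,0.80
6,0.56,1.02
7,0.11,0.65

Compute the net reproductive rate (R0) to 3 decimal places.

5.141

lx·mx by age: 0, 0, 1.1662, 1.1737, 1.4703, 0.688, 0.5712, 0.0715
R0 = Σ lx·mx = 5.1409 → 5.141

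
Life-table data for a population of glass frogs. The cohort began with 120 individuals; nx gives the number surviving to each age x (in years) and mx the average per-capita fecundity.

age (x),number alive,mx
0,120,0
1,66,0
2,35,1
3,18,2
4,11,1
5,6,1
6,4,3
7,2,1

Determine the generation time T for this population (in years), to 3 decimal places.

lx = nx/n0 = nx/120: 1, 0.55, 0.29167…, 0.15, 0.09167…, 0.05, 0.03333…, 0.01667…
lx·mx: 0, 0, 0.291667…, 0.3, 0.091667…, 0.05, 0.1…, 0.016667… → R0 = 0.85…
x·lx·mx: 0, 0, 0.583333…, 0.9, 0.366667…, 0.25, 0.6…, 0.116667… → Σ = 2.816667…
T = 2.816667… / 0.85… = 3.313725… → 3.314

3.314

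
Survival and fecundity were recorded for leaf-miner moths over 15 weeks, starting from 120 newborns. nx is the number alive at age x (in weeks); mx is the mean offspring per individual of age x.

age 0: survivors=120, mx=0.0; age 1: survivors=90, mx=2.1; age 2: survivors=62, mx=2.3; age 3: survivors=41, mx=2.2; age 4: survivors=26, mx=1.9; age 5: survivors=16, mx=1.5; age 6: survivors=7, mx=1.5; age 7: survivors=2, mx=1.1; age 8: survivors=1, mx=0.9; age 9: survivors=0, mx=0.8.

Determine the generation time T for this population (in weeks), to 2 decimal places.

2.26

lx = nx/n0 = nx/120: 1, 0.75, 0.51667…, 0.34167…, 0.21667…, 0.13333…, 0.05833…, 0.01667…, 0.00833…, 0
lx·mx: 0, 1.575, 1.188333…, 0.751667…, 0.411667…, 0.2…, 0.0875…, 0.018333…, 0.0075…, 0 → R0 = 4.24…
x·lx·mx: 0, 1.575, 2.376667…, 2.255…, 1.646667…, 1…, 0.525…, 0.128333…, 0.06…, 0 → Σ = 9.566667…
T = 9.566667… / 4.24… = 2.256289… → 2.26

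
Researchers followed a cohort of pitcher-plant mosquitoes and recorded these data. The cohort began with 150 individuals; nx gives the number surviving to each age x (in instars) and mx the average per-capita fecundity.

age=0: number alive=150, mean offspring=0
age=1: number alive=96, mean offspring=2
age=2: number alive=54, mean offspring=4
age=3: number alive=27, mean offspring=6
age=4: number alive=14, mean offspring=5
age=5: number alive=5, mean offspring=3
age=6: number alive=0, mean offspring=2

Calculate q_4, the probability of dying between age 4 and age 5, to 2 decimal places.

lx = nx/n0 = nx/150: 1, 0.64, 0.36, 0.18, 0.09333…, 0.03333…, 0
q_4 = (l_4 − l_5) / l_4 = (0.093333… − 0.033333…) / 0.093333…
     = 0.06… / 0.093333… = 0.642857… → 0.64

0.64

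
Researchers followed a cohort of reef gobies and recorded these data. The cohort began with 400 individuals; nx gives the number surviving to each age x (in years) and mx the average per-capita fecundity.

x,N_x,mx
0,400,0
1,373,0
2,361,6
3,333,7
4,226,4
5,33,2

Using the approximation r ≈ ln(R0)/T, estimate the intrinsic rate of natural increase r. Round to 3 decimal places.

lx = nx/n0 = nx/400: 1, 0.9325, 0.9025, 0.8325, 0.565, 0.0825
R0 = Σ lx·mx = 0 + 0 + 5.415 + 5.8275 + 2.26 + 0.165 = 13.6675
Σ x·lx·mx = 38.1775; T = 38.1775/13.6675 = 2.79331…
r ≈ ln(R0)/T = ln(13.6675)/2.79331… = 0.93617… → 0.936

0.936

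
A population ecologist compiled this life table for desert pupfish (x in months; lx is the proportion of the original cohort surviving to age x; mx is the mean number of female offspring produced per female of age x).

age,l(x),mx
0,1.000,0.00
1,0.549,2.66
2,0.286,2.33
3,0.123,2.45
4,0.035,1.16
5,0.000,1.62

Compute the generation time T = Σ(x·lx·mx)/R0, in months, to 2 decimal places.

lx·mx: 0, 1.46034, 0.66638, 0.30135, 0.0406, 0 → R0 = 2.46867
x·lx·mx: 0, 1.46034, 1.33276, 0.90405, 0.1624, 0 → Σ = 3.85955
T = 3.85955 / 2.46867 = 1.563413… → 1.56

1.56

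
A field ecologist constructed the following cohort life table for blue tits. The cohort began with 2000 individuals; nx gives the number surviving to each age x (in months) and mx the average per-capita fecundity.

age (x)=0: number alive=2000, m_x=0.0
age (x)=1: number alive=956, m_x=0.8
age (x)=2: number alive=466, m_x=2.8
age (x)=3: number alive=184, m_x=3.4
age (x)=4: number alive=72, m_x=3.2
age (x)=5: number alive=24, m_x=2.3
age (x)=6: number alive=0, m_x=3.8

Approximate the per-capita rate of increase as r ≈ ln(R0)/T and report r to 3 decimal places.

0.184

lx = nx/n0 = nx/2000: 1, 0.478, 0.233, 0.092, 0.036, 0.012, 0
R0 = Σ lx·mx = 0 + 0.3824 + 0.6524 + 0.3128 + 0.1152 + 0.0276 + 0 = 1.4904
Σ x·lx·mx = 3.2244; T = 3.2244/1.4904 = 2.16345…
r ≈ ln(R0)/T = ln(1.4904)/2.16345… = 0.18445… → 0.184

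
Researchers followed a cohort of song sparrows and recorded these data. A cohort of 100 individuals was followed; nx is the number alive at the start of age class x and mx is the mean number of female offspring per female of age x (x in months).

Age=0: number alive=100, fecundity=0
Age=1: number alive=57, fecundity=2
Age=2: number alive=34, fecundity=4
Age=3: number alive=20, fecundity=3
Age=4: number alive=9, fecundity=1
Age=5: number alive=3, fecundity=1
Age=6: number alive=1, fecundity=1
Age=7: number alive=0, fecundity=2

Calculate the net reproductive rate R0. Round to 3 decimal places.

3.230

lx = nx/n0 = nx/100: 1, 0.57, 0.34, 0.2, 0.09, 0.03, 0.01, 0
lx·mx by age: 0, 1.14, 1.36, 0.6, 0.09, 0.03, 0.01, 0
R0 = Σ lx·mx = 3.23 → 3.230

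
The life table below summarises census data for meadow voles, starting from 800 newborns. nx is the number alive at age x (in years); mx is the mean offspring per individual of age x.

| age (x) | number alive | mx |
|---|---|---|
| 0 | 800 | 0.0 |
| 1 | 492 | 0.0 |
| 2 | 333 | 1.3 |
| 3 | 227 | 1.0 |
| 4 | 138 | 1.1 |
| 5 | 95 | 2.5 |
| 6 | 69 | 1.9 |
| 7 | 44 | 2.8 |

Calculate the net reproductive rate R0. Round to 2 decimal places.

lx = nx/n0 = nx/800: 1, 0.615, 0.41625, 0.28375, 0.1725, 0.11875, 0.08625, 0.055
lx·mx by age: 0, 0, 0.541125, 0.28375, 0.18975, 0.296875, 0.163875, 0.154
R0 = Σ lx·mx = 1.629375 → 1.63

1.63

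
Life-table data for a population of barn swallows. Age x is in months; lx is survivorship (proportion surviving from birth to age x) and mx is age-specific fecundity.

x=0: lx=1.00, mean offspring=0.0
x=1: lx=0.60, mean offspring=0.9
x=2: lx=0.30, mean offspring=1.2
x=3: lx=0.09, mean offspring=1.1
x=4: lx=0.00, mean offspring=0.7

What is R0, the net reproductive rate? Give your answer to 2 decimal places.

1.00

lx·mx by age: 0, 0.54, 0.36, 0.099, 0
R0 = Σ lx·mx = 0.999 → 1.00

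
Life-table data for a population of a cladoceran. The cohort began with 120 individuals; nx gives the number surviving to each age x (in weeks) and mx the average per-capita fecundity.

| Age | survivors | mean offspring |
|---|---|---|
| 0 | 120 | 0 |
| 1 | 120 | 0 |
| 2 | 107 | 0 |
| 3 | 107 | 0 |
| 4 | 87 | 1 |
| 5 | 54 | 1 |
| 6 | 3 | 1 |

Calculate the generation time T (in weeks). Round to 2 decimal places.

lx = nx/n0 = nx/120: 1, 1, 0.89167…, 0.89167…, 0.725, 0.45, 0.025
lx·mx: 0, 0, 0, 0, 0.725, 0.45, 0.025 → R0 = 1.2…
x·lx·mx: 0, 0, 0, 0, 2.9, 2.25, 0.15 → Σ = 5.3…
T = 5.3… / 1.2… = 4.416667… → 4.42

4.42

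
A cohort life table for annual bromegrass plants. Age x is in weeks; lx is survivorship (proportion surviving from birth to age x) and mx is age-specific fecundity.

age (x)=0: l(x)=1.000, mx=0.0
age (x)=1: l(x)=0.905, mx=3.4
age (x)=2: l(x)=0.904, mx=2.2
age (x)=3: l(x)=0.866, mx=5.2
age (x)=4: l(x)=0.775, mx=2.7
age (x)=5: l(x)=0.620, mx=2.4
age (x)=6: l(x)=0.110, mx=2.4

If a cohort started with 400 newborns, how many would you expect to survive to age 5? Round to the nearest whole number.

Expected survivors = N0 · l_5 = 400 × 0.620 = 248 → 248

248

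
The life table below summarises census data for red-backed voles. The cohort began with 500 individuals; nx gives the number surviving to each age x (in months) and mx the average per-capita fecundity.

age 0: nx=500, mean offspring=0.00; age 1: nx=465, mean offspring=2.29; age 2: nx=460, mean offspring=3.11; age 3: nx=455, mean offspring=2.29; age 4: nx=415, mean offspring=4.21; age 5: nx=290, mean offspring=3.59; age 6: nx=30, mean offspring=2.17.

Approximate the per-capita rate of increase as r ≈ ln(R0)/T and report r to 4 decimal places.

0.8292

lx = nx/n0 = nx/500: 1, 0.93, 0.92, 0.91, 0.83, 0.58, 0.06
R0 = Σ lx·mx = 0 + 2.1297 + 2.8612 + 2.0839 + 3.4943 + 2.0822 + 0.1302 = 12.7815
Σ x·lx·mx = 39.2732; T = 39.2732/12.7815 = 3.07266…
r ≈ ln(R0)/T = ln(12.7815)/3.07266… = 0.829249… → 0.8292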